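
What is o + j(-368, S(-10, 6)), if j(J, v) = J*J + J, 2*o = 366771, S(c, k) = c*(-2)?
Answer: 636883/2 ≈ 3.1844e+5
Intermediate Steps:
S(c, k) = -2*c
o = 366771/2 (o = (½)*366771 = 366771/2 ≈ 1.8339e+5)
j(J, v) = J + J² (j(J, v) = J² + J = J + J²)
o + j(-368, S(-10, 6)) = 366771/2 - 368*(1 - 368) = 366771/2 - 368*(-367) = 366771/2 + 135056 = 636883/2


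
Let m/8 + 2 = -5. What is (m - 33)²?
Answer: 7921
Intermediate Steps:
m = -56 (m = -16 + 8*(-5) = -16 - 40 = -56)
(m - 33)² = (-56 - 33)² = (-89)² = 7921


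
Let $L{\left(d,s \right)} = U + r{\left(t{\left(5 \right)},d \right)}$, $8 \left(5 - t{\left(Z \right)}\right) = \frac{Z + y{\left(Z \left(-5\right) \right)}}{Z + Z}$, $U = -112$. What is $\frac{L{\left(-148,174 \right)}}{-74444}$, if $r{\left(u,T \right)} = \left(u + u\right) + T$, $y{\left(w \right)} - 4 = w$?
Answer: $\frac{312}{93055} \approx 0.0033529$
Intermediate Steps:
$y{\left(w \right)} = 4 + w$
$t{\left(Z \right)} = 5 - \frac{4 - 4 Z}{16 Z}$ ($t{\left(Z \right)} = 5 - \frac{\left(Z + \left(4 + Z \left(-5\right)\right)\right) \frac{1}{Z + Z}}{8} = 5 - \frac{\left(Z - \left(-4 + 5 Z\right)\right) \frac{1}{2 Z}}{8} = 5 - \frac{\left(4 - 4 Z\right) \frac{1}{2 Z}}{8} = 5 - \frac{\frac{1}{2} \frac{1}{Z} \left(4 - 4 Z\right)}{8} = 5 - \frac{4 - 4 Z}{16 Z}$)
$r{\left(u,T \right)} = T + 2 u$ ($r{\left(u,T \right)} = 2 u + T = T + 2 u$)
$L{\left(d,s \right)} = - \frac{508}{5} + d$ ($L{\left(d,s \right)} = -112 + \left(d + 2 \frac{-1 + 21 \cdot 5}{4 \cdot 5}\right) = -112 + \left(d + 2 \cdot \frac{1}{4} \cdot \frac{1}{5} \left(-1 + 105\right)\right) = -112 + \left(d + 2 \cdot \frac{1}{4} \cdot \frac{1}{5} \cdot 104\right) = -112 + \left(d + 2 \cdot \frac{26}{5}\right) = -112 + \left(d + \frac{52}{5}\right) = -112 + \left(\frac{52}{5} + d\right) = - \frac{508}{5} + d$)
$\frac{L{\left(-148,174 \right)}}{-74444} = \frac{- \frac{508}{5} - 148}{-74444} = \left(- \frac{1248}{5}\right) \left(- \frac{1}{74444}\right) = \frac{312}{93055}$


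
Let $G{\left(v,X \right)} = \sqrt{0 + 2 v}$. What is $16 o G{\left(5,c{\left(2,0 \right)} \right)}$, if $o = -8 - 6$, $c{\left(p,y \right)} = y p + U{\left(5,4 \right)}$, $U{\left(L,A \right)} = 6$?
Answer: $- 224 \sqrt{10} \approx -708.35$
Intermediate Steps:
$c{\left(p,y \right)} = 6 + p y$ ($c{\left(p,y \right)} = y p + 6 = p y + 6 = 6 + p y$)
$G{\left(v,X \right)} = \sqrt{2} \sqrt{v}$ ($G{\left(v,X \right)} = \sqrt{2 v} = \sqrt{2} \sqrt{v}$)
$o = -14$
$16 o G{\left(5,c{\left(2,0 \right)} \right)} = 16 \left(-14\right) \sqrt{2} \sqrt{5} = - 224 \sqrt{10}$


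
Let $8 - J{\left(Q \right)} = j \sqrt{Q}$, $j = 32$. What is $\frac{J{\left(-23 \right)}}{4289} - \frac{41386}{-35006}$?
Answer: $\frac{88892301}{75070367} - \frac{32 i \sqrt{23}}{4289} \approx 1.1841 - 0.035781 i$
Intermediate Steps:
$J{\left(Q \right)} = 8 - 32 \sqrt{Q}$
$\frac{J{\left(-23 \right)}}{4289} - \frac{41386}{-35006} = \frac{8 - 32 \sqrt{-23}}{4289} - \frac{41386}{-35006} = \left(8 - 32 i \sqrt{23}\right) \frac{1}{4289} - - \frac{20693}{17503} = \left(8 - 32 i \sqrt{23}\right) \frac{1}{4289} + \frac{20693}{17503} = \left(\frac{8}{4289} - \frac{32 i \sqrt{23}}{4289}\right) + \frac{20693}{17503} = \frac{88892301}{75070367} - \frac{32 i \sqrt{23}}{4289}$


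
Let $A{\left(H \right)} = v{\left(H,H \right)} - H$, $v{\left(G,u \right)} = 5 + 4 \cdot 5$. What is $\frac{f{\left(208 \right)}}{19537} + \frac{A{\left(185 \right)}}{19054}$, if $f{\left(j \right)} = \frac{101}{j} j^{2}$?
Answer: $\frac{28368608}{26589857} \approx 1.0669$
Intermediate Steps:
$v{\left(G,u \right)} = 25$ ($v{\left(G,u \right)} = 5 + 20 = 25$)
$A{\left(H \right)} = 25 - H$
$f{\left(j \right)} = 101 j$
$\frac{f{\left(208 \right)}}{19537} + \frac{A{\left(185 \right)}}{19054} = \frac{101 \cdot 208}{19537} + \frac{25 - 185}{19054} = 21008 \cdot \frac{1}{19537} + \left(25 - 185\right) \frac{1}{19054} = \frac{21008}{19537} - \frac{80}{9527} = \frac{28368608}{26589857}$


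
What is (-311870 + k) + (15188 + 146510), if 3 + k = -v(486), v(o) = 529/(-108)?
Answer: -16218371/108 ≈ -1.5017e+5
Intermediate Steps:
v(o) = -529/108 (v(o) = 529*(-1/108) = -529/108)
k = 205/108 (k = -3 - 1*(-529/108) = -3 + 529/108 = 205/108 ≈ 1.8981)
(-311870 + k) + (15188 + 146510) = (-311870 + 205/108) + (15188 + 146510) = -33681755/108 + 161698 = -16218371/108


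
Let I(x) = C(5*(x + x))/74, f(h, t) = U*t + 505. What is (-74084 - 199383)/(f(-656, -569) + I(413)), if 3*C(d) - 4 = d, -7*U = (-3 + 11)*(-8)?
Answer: 70827953/1211774 ≈ 58.450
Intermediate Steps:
U = 64/7 (U = -(-3 + 11)*(-8)/7 = -8*(-8)/7 = -⅐*(-64) = 64/7 ≈ 9.1429)
f(h, t) = 505 + 64*t/7 (f(h, t) = 64*t/7 + 505 = 505 + 64*t/7)
C(d) = 4/3 + d/3
I(x) = 2/111 + 5*x/111 (I(x) = (4/3 + (5*(x + x))/3)/74 = (4/3 + (5*(2*x))/3)*(1/74) = (4/3 + (10*x)/3)*(1/74) = (4/3 + 10*x/3)*(1/74) = 2/111 + 5*x/111)
(-74084 - 199383)/(f(-656, -569) + I(413)) = (-74084 - 199383)/((505 + (64/7)*(-569)) + (2/111 + (5/111)*413)) = -273467/((505 - 36416/7) + (2/111 + 2065/111)) = -273467/(-32881/7 + 689/37) = -273467/(-1211774/259) = -273467*(-259/1211774) = 70827953/1211774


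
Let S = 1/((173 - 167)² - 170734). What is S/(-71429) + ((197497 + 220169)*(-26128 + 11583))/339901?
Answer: -490533762189197489/27445964531942 ≈ -17873.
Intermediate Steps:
S = -1/170698 (S = 1/(6² - 170734) = 1/(36 - 170734) = 1/(-170698) = -1/170698 ≈ -5.8583e-6)
S/(-71429) + ((197497 + 220169)*(-26128 + 11583))/339901 = -1/170698/(-71429) + ((197497 + 220169)*(-26128 + 11583))/339901 = -1/170698*(-1/71429) + (417666*(-14545))*(1/339901) = 1/12192787442 - 6074951970*1/339901 = 1/12192787442 - 40231470/2251 = -490533762189197489/27445964531942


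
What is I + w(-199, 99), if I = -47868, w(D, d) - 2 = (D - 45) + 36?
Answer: -48074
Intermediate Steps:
w(D, d) = -7 + D (w(D, d) = 2 + ((D - 45) + 36) = 2 + ((-45 + D) + 36) = 2 + (-9 + D) = -7 + D)
I + w(-199, 99) = -47868 + (-7 - 199) = -47868 - 206 = -48074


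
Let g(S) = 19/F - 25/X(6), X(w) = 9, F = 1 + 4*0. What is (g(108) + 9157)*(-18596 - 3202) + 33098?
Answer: -199924800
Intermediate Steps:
F = 1 (F = 1 + 0 = 1)
g(S) = 146/9 (g(S) = 19/1 - 25/9 = 19*1 - 25*⅑ = 19 - 25/9 = 146/9)
(g(108) + 9157)*(-18596 - 3202) + 33098 = (146/9 + 9157)*(-18596 - 3202) + 33098 = (82559/9)*(-21798) + 33098 = -199957898 + 33098 = -199924800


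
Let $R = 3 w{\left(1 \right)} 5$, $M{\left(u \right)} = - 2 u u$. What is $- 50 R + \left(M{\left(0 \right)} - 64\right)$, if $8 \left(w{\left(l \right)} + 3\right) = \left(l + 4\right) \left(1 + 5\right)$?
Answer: $- \frac{1253}{2} \approx -626.5$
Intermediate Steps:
$M{\left(u \right)} = - 2 u^{2}$
$w{\left(l \right)} = \frac{3 l}{4}$ ($w{\left(l \right)} = -3 + \frac{\left(l + 4\right) \left(1 + 5\right)}{8} = -3 + \frac{\left(4 + l\right) 6}{8} = -3 + \frac{24 + 6 l}{8} = -3 + \left(3 + \frac{3 l}{4}\right) = \frac{3 l}{4}$)
$R = \frac{45}{4}$ ($R = 3 \cdot \frac{3}{4} \cdot 1 \cdot 5 = 3 \cdot \frac{3}{4} \cdot 5 = \frac{9}{4} \cdot 5 = \frac{45}{4} \approx 11.25$)
$- 50 R + \left(M{\left(0 \right)} - 64\right) = \left(-50\right) \frac{45}{4} - \left(64 + 2 \cdot 0^{2}\right) = - \frac{1125}{2} - 64 = - \frac{1253}{2}$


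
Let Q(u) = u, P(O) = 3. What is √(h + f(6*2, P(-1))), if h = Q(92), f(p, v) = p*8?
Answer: 2*√47 ≈ 13.711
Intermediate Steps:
f(p, v) = 8*p
h = 92
√(h + f(6*2, P(-1))) = √(92 + 8*(6*2)) = √(92 + 8*12) = √(92 + 96) = √188 = 2*√47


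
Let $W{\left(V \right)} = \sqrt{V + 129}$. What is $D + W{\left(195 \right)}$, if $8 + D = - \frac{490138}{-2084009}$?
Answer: $\frac{21330228}{2084009} \approx 10.235$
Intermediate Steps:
$W{\left(V \right)} = \sqrt{129 + V}$
$D = - \frac{16181934}{2084009}$ ($D = -8 - \frac{490138}{-2084009} = -8 - - \frac{490138}{2084009} = -8 + \frac{490138}{2084009} = - \frac{16181934}{2084009} \approx -7.7648$)
$D + W{\left(195 \right)} = - \frac{16181934}{2084009} + \sqrt{129 + 195} = - \frac{16181934}{2084009} + \sqrt{324} = - \frac{16181934}{2084009} + 18 = \frac{21330228}{2084009}$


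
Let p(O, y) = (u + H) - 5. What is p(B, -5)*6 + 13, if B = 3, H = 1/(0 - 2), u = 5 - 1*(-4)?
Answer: 34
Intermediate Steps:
u = 9 (u = 5 + 4 = 9)
H = -1/2 (H = 1/(-2) = -1/2 ≈ -0.50000)
p(O, y) = 7/2 (p(O, y) = (9 - 1/2) - 5 = 17/2 - 5 = 7/2)
p(B, -5)*6 + 13 = (7/2)*6 + 13 = 21 + 13 = 34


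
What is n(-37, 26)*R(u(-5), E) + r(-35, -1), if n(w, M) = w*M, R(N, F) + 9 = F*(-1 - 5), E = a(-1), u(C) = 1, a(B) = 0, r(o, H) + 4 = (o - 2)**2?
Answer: 10023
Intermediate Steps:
r(o, H) = -4 + (-2 + o)**2 (r(o, H) = -4 + (o - 2)**2 = -4 + (-2 + o)**2)
E = 0
R(N, F) = -9 - 6*F (R(N, F) = -9 + F*(-1 - 5) = -9 + F*(-6) = -9 - 6*F)
n(w, M) = M*w
n(-37, 26)*R(u(-5), E) + r(-35, -1) = (26*(-37))*(-9 - 6*0) - 35*(-4 - 35) = -962*(-9 + 0) - 35*(-39) = -962*(-9) + 1365 = 8658 + 1365 = 10023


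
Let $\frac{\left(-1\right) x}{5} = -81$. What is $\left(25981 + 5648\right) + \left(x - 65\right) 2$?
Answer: $32309$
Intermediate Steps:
$x = 405$ ($x = \left(-5\right) \left(-81\right) = 405$)
$\left(25981 + 5648\right) + \left(x - 65\right) 2 = \left(25981 + 5648\right) + \left(405 - 65\right) 2 = 31629 + 340 \cdot 2 = 31629 + 680 = 32309$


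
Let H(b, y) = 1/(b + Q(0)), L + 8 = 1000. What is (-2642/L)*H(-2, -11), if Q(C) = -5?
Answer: 1321/3472 ≈ 0.38047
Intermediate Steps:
L = 992 (L = -8 + 1000 = 992)
H(b, y) = 1/(-5 + b) (H(b, y) = 1/(b - 5) = 1/(-5 + b))
(-2642/L)*H(-2, -11) = (-2642/992)/(-5 - 2) = -2642*1/992/(-7) = -1321/496*(-⅐) = 1321/3472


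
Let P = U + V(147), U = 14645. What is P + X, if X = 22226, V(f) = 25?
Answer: 36896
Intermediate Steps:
P = 14670 (P = 14645 + 25 = 14670)
P + X = 14670 + 22226 = 36896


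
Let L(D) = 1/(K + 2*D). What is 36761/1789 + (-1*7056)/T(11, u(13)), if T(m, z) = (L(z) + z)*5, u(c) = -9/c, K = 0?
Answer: 3014664511/2960795 ≈ 1018.2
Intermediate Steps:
L(D) = 1/(2*D) (L(D) = 1/(0 + 2*D) = 1/(2*D))
T(m, z) = 5*z + 5/(2*z) (T(m, z) = (1/(2*z) + z)*5 = (z + 1/(2*z))*5 = 5*z + 5/(2*z))
36761/1789 + (-1*7056)/T(11, u(13)) = 36761/1789 + (-1*7056)/(5*(-9/13) + 5/(2*((-9/13)))) = 36761*(1/1789) - 7056/(5*(-9*1/13) + 5/(2*((-9*1/13)))) = 36761/1789 - 7056/(5*(-9/13) + 5/(2*(-9/13))) = 36761/1789 - 7056/(-45/13 + (5/2)*(-13/9)) = 36761/1789 - 7056/(-45/13 - 65/18) = 36761/1789 - 7056/(-1655/234) = 36761/1789 - 7056*(-234/1655) = 36761/1789 + 1651104/1655 = 3014664511/2960795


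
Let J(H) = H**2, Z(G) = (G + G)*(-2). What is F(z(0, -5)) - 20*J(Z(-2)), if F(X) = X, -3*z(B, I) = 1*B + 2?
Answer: -3842/3 ≈ -1280.7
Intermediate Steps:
z(B, I) = -2/3 - B/3 (z(B, I) = -(1*B + 2)/3 = -(B + 2)/3 = -(2 + B)/3 = -2/3 - B/3)
Z(G) = -4*G (Z(G) = (2*G)*(-2) = -4*G)
F(z(0, -5)) - 20*J(Z(-2)) = (-2/3 - 1/3*0) - 20*(-4*(-2))**2 = (-2/3 + 0) - 20*8**2 = -2/3 - 20*64 = -2/3 - 1280 = -3842/3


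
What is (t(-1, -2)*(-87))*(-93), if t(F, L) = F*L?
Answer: 16182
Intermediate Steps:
(t(-1, -2)*(-87))*(-93) = (-1*(-2)*(-87))*(-93) = (2*(-87))*(-93) = -174*(-93) = 16182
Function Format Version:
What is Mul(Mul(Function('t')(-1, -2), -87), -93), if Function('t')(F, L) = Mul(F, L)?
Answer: 16182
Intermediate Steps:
Mul(Mul(Function('t')(-1, -2), -87), -93) = Mul(Mul(Mul(-1, -2), -87), -93) = Mul(Mul(2, -87), -93) = Mul(-174, -93) = 16182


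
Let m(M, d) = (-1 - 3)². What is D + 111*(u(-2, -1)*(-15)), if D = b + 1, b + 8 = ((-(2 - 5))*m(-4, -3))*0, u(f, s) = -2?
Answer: 3323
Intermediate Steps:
m(M, d) = 16 (m(M, d) = (-4)² = 16)
b = -8 (b = -8 + (-(2 - 5)*16)*0 = -8 + (-1*(-3)*16)*0 = -8 + (3*16)*0 = -8 + 48*0 = -8 + 0 = -8)
D = -7 (D = -8 + 1 = -7)
D + 111*(u(-2, -1)*(-15)) = -7 + 111*(-2*(-15)) = -7 + 111*30 = -7 + 3330 = 3323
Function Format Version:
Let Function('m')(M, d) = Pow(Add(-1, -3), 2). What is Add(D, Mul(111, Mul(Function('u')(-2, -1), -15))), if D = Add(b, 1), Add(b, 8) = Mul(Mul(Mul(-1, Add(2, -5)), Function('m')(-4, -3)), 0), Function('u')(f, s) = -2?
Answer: 3323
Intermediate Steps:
Function('m')(M, d) = 16 (Function('m')(M, d) = Pow(-4, 2) = 16)
b = -8 (b = Add(-8, Mul(Mul(Mul(-1, Add(2, -5)), 16), 0)) = Add(-8, Mul(Mul(Mul(-1, -3), 16), 0)) = Add(-8, Mul(Mul(3, 16), 0)) = Add(-8, Mul(48, 0)) = Add(-8, 0) = -8)
D = -7 (D = Add(-8, 1) = -7)
Add(D, Mul(111, Mul(Function('u')(-2, -1), -15))) = Add(-7, Mul(111, Mul(-2, -15))) = Add(-7, Mul(111, 30)) = Add(-7, 3330) = 3323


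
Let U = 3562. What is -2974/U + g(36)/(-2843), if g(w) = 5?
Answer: -4236446/5063383 ≈ -0.83668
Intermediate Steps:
-2974/U + g(36)/(-2843) = -2974/3562 + 5/(-2843) = -2974*1/3562 + 5*(-1/2843) = -1487/1781 - 5/2843 = -4236446/5063383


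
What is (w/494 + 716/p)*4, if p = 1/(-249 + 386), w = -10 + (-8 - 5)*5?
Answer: 96914746/247 ≈ 3.9237e+5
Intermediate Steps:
w = -75 (w = -10 - 13*5 = -10 - 65 = -75)
p = 1/137 ≈ 0.0072993
(w/494 + 716/p)*4 = (-75/494 + 716/(1/137))*4 = (-75*1/494 + 716*137)*4 = (-75/494 + 98092)*4 = (48457373/494)*4 = 96914746/247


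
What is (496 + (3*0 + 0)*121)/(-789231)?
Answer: -496/789231 ≈ -0.00062846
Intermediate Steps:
(496 + (3*0 + 0)*121)/(-789231) = (496 + (0 + 0)*121)*(-1/789231) = (496 + 0*121)*(-1/789231) = (496 + 0)*(-1/789231) = 496*(-1/789231) = -496/789231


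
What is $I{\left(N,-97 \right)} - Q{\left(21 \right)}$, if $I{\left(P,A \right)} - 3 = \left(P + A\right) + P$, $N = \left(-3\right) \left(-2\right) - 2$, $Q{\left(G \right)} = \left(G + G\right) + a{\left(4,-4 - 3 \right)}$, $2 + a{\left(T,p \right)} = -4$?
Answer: $-122$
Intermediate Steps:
$a{\left(T,p \right)} = -6$ ($a{\left(T,p \right)} = -2 - 4 = -6$)
$Q{\left(G \right)} = -6 + 2 G$ ($Q{\left(G \right)} = \left(G + G\right) - 6 = 2 G - 6 = -6 + 2 G$)
$N = 4$ ($N = 6 - 2 = 4$)
$I{\left(P,A \right)} = 3 + A + 2 P$ ($I{\left(P,A \right)} = 3 + \left(\left(P + A\right) + P\right) = 3 + \left(\left(A + P\right) + P\right) = 3 + \left(A + 2 P\right) = 3 + A + 2 P$)
$I{\left(N,-97 \right)} - Q{\left(21 \right)} = \left(3 - 97 + 2 \cdot 4\right) - \left(-6 + 2 \cdot 21\right) = \left(3 - 97 + 8\right) - \left(-6 + 42\right) = -86 - 36 = -122$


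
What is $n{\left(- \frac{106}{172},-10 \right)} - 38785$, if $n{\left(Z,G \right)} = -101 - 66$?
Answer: $-38952$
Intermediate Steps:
$n{\left(Z,G \right)} = -167$ ($n{\left(Z,G \right)} = -101 - 66 = -167$)
$n{\left(- \frac{106}{172},-10 \right)} - 38785 = -167 - 38785 = -38952$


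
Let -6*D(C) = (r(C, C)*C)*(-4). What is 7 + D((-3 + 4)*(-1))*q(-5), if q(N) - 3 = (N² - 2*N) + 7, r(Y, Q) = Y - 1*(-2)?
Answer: -23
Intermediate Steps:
r(Y, Q) = 2 + Y (r(Y, Q) = Y + 2 = 2 + Y)
q(N) = 10 + N² - 2*N (q(N) = 3 + ((N² - 2*N) + 7) = 3 + (7 + N² - 2*N) = 10 + N² - 2*N)
D(C) = 2*C*(2 + C)/3 (D(C) = -(2 + C)*C*(-4)/6 = -C*(2 + C)*(-4)/6 = -(-2)*C*(2 + C)/3 = 2*C*(2 + C)/3)
7 + D((-3 + 4)*(-1))*q(-5) = 7 + (2*((-3 + 4)*(-1))*(2 + (-3 + 4)*(-1))/3)*(10 + (-5)² - 2*(-5)) = 7 + (2*(1*(-1))*(2 + 1*(-1))/3)*(10 + 25 + 10) = 7 + ((⅔)*(-1)*(2 - 1))*45 = 7 + ((⅔)*(-1)*1)*45 = 7 - ⅔*45 = 7 - 30 = -23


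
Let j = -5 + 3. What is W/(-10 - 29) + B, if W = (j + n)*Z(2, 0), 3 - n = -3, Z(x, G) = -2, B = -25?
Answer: -967/39 ≈ -24.795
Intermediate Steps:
j = -2
n = 6 (n = 3 - 1*(-3) = 3 + 3 = 6)
W = -8 (W = (-2 + 6)*(-2) = 4*(-2) = -8)
W/(-10 - 29) + B = -8/(-10 - 29) - 25 = -8/(-39) - 25 = -1/39*(-8) - 25 = 8/39 - 25 = -967/39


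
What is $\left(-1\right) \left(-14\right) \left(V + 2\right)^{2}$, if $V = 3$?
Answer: $350$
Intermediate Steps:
$\left(-1\right) \left(-14\right) \left(V + 2\right)^{2} = \left(-1\right) \left(-14\right) \left(3 + 2\right)^{2} = 14 \cdot 5^{2} = 14 \cdot 25 = 350$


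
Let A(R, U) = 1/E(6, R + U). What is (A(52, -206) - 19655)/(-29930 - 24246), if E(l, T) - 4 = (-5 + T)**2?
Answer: 248488337/684920080 ≈ 0.36280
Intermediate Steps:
E(l, T) = 4 + (-5 + T)**2
A(R, U) = 1/(4 + (-5 + R + U)**2) (A(R, U) = 1/(4 + (-5 + (R + U))**2) = 1/(4 + (-5 + R + U)**2))
(A(52, -206) - 19655)/(-29930 - 24246) = (1/(4 + (-5 + 52 - 206)**2) - 19655)/(-29930 - 24246) = (1/(4 + (-159)**2) - 19655)/(-54176) = (1/(4 + 25281) - 19655)*(-1/54176) = (1/25285 - 19655)*(-1/54176) = -496976674/25285*(-1/54176) = 248488337/684920080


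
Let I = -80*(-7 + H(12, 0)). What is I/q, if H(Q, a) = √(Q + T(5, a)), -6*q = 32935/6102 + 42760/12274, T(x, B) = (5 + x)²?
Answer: -25165038528/66516571 + 14380022016*√7/66516571 ≈ 193.65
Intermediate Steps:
q = -332582855/224687844 (q = -(32935/6102 + 42760/12274)/6 = -(32935*(1/6102) + 42760*(1/12274))/6 = -(32935/6102 + 21380/6137)/6 = -⅙*332582855/37447974 = -332582855/224687844 ≈ -1.4802)
H(Q, a) = √(100 + Q) (H(Q, a) = √(Q + (5 + 5)²) = √(Q + 10²) = √(Q + 100) = √(100 + Q))
I = 560 - 320*√7 (I = -80*(-7 + √(100 + 12)) = -80*(-7 + √112) = -80*(-7 + 4*√7) = 560 - 320*√7 ≈ -286.64)
I/q = (560 - 320*√7)/(-332582855/224687844) = (560 - 320*√7)*(-224687844/332582855) = -25165038528/66516571 + 14380022016*√7/66516571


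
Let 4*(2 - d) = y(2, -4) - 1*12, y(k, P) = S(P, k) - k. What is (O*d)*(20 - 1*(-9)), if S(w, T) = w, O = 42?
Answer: 7917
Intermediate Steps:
y(k, P) = P - k
d = 13/2 (d = 2 - ((-4 - 1*2) - 1*12)/4 = 2 - ((-4 - 2) - 12)/4 = 2 - (-6 - 12)/4 = 2 - 1/4*(-18) = 2 + 9/2 = 13/2 ≈ 6.5000)
(O*d)*(20 - 1*(-9)) = (42*(13/2))*(20 - 1*(-9)) = 273*(20 + 9) = 273*29 = 7917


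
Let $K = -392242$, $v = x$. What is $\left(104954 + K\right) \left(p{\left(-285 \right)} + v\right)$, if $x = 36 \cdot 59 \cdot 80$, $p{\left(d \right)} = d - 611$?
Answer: $-48558566912$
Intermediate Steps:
$p{\left(d \right)} = -611 + d$
$x = 169920$ ($x = 2124 \cdot 80 = 169920$)
$v = 169920$
$\left(104954 + K\right) \left(p{\left(-285 \right)} + v\right) = \left(104954 - 392242\right) \left(\left(-611 - 285\right) + 169920\right) = - 287288 \left(-896 + 169920\right) = \left(-287288\right) 169024 = -48558566912$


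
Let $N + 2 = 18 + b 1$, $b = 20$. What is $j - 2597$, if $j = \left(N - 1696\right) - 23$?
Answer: $-4280$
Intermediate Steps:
$N = 36$ ($N = -2 + \left(18 + 20 \cdot 1\right) = -2 + \left(18 + 20\right) = -2 + 38 = 36$)
$j = -1683$ ($j = \left(36 - 1696\right) - 23 = -1660 - 23 = -1683$)
$j - 2597 = -1683 - 2597 = -4280$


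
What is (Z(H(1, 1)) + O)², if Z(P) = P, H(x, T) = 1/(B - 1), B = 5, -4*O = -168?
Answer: 28561/16 ≈ 1785.1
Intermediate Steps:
O = 42 (O = -¼*(-168) = 42)
H(x, T) = ¼ (H(x, T) = 1/(5 - 1) = 1/4 = ¼)
(Z(H(1, 1)) + O)² = (¼ + 42)² = (169/4)² = 28561/16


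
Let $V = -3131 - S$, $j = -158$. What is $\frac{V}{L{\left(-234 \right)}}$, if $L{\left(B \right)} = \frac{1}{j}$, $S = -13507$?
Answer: $-1639408$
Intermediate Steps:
$V = 10376$ ($V = -3131 - -13507 = -3131 + 13507 = 10376$)
$L{\left(B \right)} = - \frac{1}{158}$ ($L{\left(B \right)} = \frac{1}{-158} = - \frac{1}{158}$)
$\frac{V}{L{\left(-234 \right)}} = \frac{10376}{- \frac{1}{158}} = 10376 \left(-158\right) = -1639408$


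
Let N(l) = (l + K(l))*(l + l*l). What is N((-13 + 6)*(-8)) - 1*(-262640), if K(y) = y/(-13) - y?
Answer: 3235568/13 ≈ 2.4889e+5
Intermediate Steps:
K(y) = -14*y/13 (K(y) = y*(-1/13) - y = -y/13 - y = -14*y/13)
N(l) = -l*(l + l²)/13 (N(l) = (l - 14*l/13)*(l + l*l) = (-l/13)*(l + l²) = -l*(l + l²)/13)
N((-13 + 6)*(-8)) - 1*(-262640) = ((-13 + 6)*(-8))²*(-1 - (-13 + 6)*(-8))/13 - 1*(-262640) = (-7*(-8))²*(-1 - (-7)*(-8))/13 + 262640 = (1/13)*56²*(-1 - 1*56) + 262640 = (1/13)*3136*(-1 - 56) + 262640 = (1/13)*3136*(-57) + 262640 = -178752/13 + 262640 = 3235568/13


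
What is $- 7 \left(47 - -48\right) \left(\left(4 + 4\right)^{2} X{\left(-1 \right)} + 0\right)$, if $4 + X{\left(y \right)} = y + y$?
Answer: $255360$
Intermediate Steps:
$X{\left(y \right)} = -4 + 2 y$ ($X{\left(y \right)} = -4 + \left(y + y\right) = -4 + 2 y$)
$- 7 \left(47 - -48\right) \left(\left(4 + 4\right)^{2} X{\left(-1 \right)} + 0\right) = - 7 \left(47 - -48\right) \left(\left(4 + 4\right)^{2} \left(-4 + 2 \left(-1\right)\right) + 0\right) = - 7 \left(47 + 48\right) \left(8^{2} \left(-4 - 2\right) + 0\right) = \left(-7\right) 95 \left(64 \left(-6\right) + 0\right) = - 665 \left(-384 + 0\right) = \left(-665\right) \left(-384\right) = 255360$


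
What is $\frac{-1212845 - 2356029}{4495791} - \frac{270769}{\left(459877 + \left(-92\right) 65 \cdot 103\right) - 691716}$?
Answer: $- \frac{200921733063}{423493022021} \approx -0.47444$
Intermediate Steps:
$\frac{-1212845 - 2356029}{4495791} - \frac{270769}{\left(459877 + \left(-92\right) 65 \cdot 103\right) - 691716} = \left(-1212845 - 2356029\right) \frac{1}{4495791} - \frac{270769}{\left(459877 - 615940\right) - 691716} = \left(-3568874\right) \frac{1}{4495791} - \frac{270769}{\left(459877 - 615940\right) - 691716} = - \frac{3568874}{4495791} - \frac{270769}{-156063 - 691716} = - \frac{3568874}{4495791} - \frac{270769}{-847779} = - \frac{3568874}{4495791} - - \frac{270769}{847779} = - \frac{3568874}{4495791} + \frac{270769}{847779} = - \frac{200921733063}{423493022021}$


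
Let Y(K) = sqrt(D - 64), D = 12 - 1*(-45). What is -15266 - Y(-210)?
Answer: -15266 - I*sqrt(7) ≈ -15266.0 - 2.6458*I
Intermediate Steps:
D = 57 (D = 12 + 45 = 57)
Y(K) = I*sqrt(7) (Y(K) = sqrt(57 - 64) = sqrt(-7) = I*sqrt(7))
-15266 - Y(-210) = -15266 - I*sqrt(7)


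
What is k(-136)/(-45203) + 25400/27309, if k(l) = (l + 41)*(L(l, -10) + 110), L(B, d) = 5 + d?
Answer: 1420563475/1234448727 ≈ 1.1508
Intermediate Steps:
k(l) = 4305 + 105*l (k(l) = (l + 41)*((5 - 10) + 110) = (41 + l)*(-5 + 110) = (41 + l)*105 = 4305 + 105*l)
k(-136)/(-45203) + 25400/27309 = (4305 + 105*(-136))/(-45203) + 25400/27309 = (4305 - 14280)*(-1/45203) + 25400*(1/27309) = -9975*(-1/45203) + 25400/27309 = 9975/45203 + 25400/27309 = 1420563475/1234448727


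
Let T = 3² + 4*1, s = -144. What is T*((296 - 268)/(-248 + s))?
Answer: -13/14 ≈ -0.92857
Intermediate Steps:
T = 13 (T = 9 + 4 = 13)
T*((296 - 268)/(-248 + s)) = 13*((296 - 268)/(-248 - 144)) = 13*(28/(-392)) = 13*(28*(-1/392)) = 13*(-1/14) = -13/14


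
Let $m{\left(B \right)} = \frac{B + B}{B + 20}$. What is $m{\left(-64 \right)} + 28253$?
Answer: $\frac{310815}{11} \approx 28256.0$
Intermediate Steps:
$m{\left(B \right)} = \frac{2 B}{20 + B}$
$m{\left(-64 \right)} + 28253 = 2 \left(-64\right) \frac{1}{20 - 64} + 28253 = 2 \left(-64\right) \frac{1}{-44} + 28253 = 2 \left(-64\right) \left(- \frac{1}{44}\right) + 28253 = \frac{32}{11} + 28253 = \frac{310815}{11}$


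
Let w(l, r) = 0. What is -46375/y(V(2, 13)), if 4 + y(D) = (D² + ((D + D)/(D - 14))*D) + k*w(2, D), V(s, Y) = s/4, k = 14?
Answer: 5008500/409 ≈ 12246.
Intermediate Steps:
V(s, Y) = s/4 (V(s, Y) = s*(¼) = s/4)
y(D) = -4 + D² + 2*D²/(-14 + D) (y(D) = -4 + ((D² + ((D + D)/(D - 14))*D) + 14*0) = -4 + ((D² + ((2*D)/(-14 + D))*D) + 0) = -4 + ((D² + (2*D/(-14 + D))*D) + 0) = -4 + ((D² + 2*D²/(-14 + D)) + 0) = -4 + (D² + 2*D²/(-14 + D)) = -4 + D² + 2*D²/(-14 + D))
-46375/y(V(2, 13)) = -46375*(-14 + (¼)*2)/(56 + ((¼)*2)³ - 12*((¼)*2)² - 2) = -46375*(-14 + ½)/(56 + (½)³ - 12*(½)² - 4*½) = -46375*(-27/(2*(56 + ⅛ - 12*¼ - 2))) = -46375*(-27/(2*(56 + ⅛ - 3 - 2))) = -46375/((-2/27*409/8)) = -46375/(-409/108) = -46375*(-108/409) = 5008500/409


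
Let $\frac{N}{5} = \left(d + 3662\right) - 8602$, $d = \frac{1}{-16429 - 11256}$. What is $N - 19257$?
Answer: $- \frac{243389910}{5537} \approx -43957.0$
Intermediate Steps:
$d = - \frac{1}{27685}$ ($d = \frac{1}{-27685} = - \frac{1}{27685} \approx -3.6121 \cdot 10^{-5}$)
$N = - \frac{136763901}{5537}$ ($N = 5 \left(\left(- \frac{1}{27685} + 3662\right) - 8602\right) = 5 \left(\frac{101382469}{27685} - 8602\right) = 5 \left(- \frac{136763901}{27685}\right) = - \frac{136763901}{5537} \approx -24700.0$)
$N - 19257 = - \frac{136763901}{5537} - 19257 = - \frac{243389910}{5537}$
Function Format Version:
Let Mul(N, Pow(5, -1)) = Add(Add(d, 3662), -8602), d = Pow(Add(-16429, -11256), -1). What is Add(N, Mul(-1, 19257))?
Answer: Rational(-243389910, 5537) ≈ -43957.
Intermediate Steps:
d = Rational(-1, 27685) (d = Pow(-27685, -1) = Rational(-1, 27685) ≈ -3.6121e-5)
N = Rational(-136763901, 5537) (N = Mul(5, Add(Add(Rational(-1, 27685), 3662), -8602)) = Mul(5, Add(Rational(101382469, 27685), -8602)) = Mul(5, Rational(-136763901, 27685)) = Rational(-136763901, 5537) ≈ -24700.)
Add(N, Mul(-1, 19257)) = Add(Rational(-136763901, 5537), Mul(-1, 19257)) = Add(Rational(-136763901, 5537), -19257) = Rational(-243389910, 5537)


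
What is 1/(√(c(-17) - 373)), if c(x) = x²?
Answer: -I*√21/42 ≈ -0.10911*I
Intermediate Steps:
1/(√(c(-17) - 373)) = 1/(√((-17)² - 373)) = 1/(√(289 - 373)) = 1/(√(-84)) = 1/(2*I*√21) = -I*√21/42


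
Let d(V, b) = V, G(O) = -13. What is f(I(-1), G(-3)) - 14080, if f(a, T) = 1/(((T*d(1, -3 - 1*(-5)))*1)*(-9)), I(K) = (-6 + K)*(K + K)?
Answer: -1647359/117 ≈ -14080.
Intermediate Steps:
I(K) = 2*K*(-6 + K) (I(K) = (-6 + K)*(2*K) = 2*K*(-6 + K))
f(a, T) = -1/(9*T) (f(a, T) = 1/(((T*1)*1)*(-9)) = 1/((T*1)*(-9)) = 1/(T*(-9)) = 1/(-9*T) = -1/(9*T))
f(I(-1), G(-3)) - 14080 = -1/9/(-13) - 14080 = -1/9*(-1/13) - 14080 = 1/117 - 14080 = -1647359/117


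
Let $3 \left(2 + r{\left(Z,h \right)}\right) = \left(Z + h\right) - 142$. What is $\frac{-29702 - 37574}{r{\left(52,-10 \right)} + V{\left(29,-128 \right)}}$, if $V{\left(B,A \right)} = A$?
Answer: $\frac{100914}{245} \approx 411.89$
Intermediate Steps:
$r{\left(Z,h \right)} = - \frac{148}{3} + \frac{Z}{3} + \frac{h}{3}$ ($r{\left(Z,h \right)} = -2 + \frac{\left(Z + h\right) - 142}{3} = -2 + \frac{-142 + Z + h}{3} = -2 + \left(- \frac{142}{3} + \frac{Z}{3} + \frac{h}{3}\right) = - \frac{148}{3} + \frac{Z}{3} + \frac{h}{3}$)
$\frac{-29702 - 37574}{r{\left(52,-10 \right)} + V{\left(29,-128 \right)}} = \frac{-29702 - 37574}{\left(- \frac{148}{3} + \frac{1}{3} \cdot 52 + \frac{1}{3} \left(-10\right)\right) - 128} = - \frac{67276}{\left(- \frac{148}{3} + \frac{52}{3} - \frac{10}{3}\right) - 128} = - \frac{67276}{- \frac{106}{3} - 128} = - \frac{67276}{- \frac{490}{3}} = \left(-67276\right) \left(- \frac{3}{490}\right) = \frac{100914}{245}$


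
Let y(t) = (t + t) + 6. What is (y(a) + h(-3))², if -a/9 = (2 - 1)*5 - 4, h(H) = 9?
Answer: 9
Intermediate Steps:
a = -9 (a = -9*((2 - 1)*5 - 4) = -9*(1*5 - 4) = -9*(5 - 4) = -9*1 = -9)
y(t) = 6 + 2*t (y(t) = 2*t + 6 = 6 + 2*t)
(y(a) + h(-3))² = ((6 + 2*(-9)) + 9)² = ((6 - 18) + 9)² = (-12 + 9)² = (-3)² = 9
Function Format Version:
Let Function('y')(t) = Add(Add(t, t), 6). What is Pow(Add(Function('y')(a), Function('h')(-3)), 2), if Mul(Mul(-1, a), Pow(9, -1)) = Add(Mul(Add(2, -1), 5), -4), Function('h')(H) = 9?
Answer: 9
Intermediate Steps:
a = -9 (a = Mul(-9, Add(Mul(Add(2, -1), 5), -4)) = Mul(-9, Add(Mul(1, 5), -4)) = Mul(-9, Add(5, -4)) = Mul(-9, 1) = -9)
Function('y')(t) = Add(6, Mul(2, t)) (Function('y')(t) = Add(Mul(2, t), 6) = Add(6, Mul(2, t)))
Pow(Add(Function('y')(a), Function('h')(-3)), 2) = Pow(Add(Add(6, Mul(2, -9)), 9), 2) = Pow(Add(Add(6, -18), 9), 2) = Pow(Add(-12, 9), 2) = Pow(-3, 2) = 9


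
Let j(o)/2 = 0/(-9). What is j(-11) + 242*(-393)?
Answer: -95106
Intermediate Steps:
j(o) = 0 (j(o) = 2*(0/(-9)) = 2*(0*(-⅑)) = 2*0 = 0)
j(-11) + 242*(-393) = 0 + 242*(-393) = 0 - 95106 = -95106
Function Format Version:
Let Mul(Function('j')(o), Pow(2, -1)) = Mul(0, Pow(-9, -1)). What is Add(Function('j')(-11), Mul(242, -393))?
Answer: -95106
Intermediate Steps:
Function('j')(o) = 0 (Function('j')(o) = Mul(2, Mul(0, Pow(-9, -1))) = Mul(2, Mul(0, Rational(-1, 9))) = Mul(2, 0) = 0)
Add(Function('j')(-11), Mul(242, -393)) = Add(0, Mul(242, -393)) = Add(0, -95106) = -95106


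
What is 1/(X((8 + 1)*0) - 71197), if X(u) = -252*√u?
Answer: -1/71197 ≈ -1.4046e-5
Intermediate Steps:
1/(X((8 + 1)*0) - 71197) = 1/(-252*√((8 + 1)*0) - 71197) = 1/(-252*√(9*0) - 71197) = 1/(-252*√0 - 71197) = 1/(-252*0 - 71197) = 1/(0 - 71197) = 1/(-71197) = -1/71197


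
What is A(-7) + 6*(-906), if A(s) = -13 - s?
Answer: -5442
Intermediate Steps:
A(-7) + 6*(-906) = (-13 - 1*(-7)) + 6*(-906) = (-13 + 7) - 5436 = -6 - 5436 = -5442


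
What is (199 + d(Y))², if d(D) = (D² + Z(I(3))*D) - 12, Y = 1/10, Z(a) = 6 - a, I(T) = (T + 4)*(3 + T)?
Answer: 336392281/10000 ≈ 33639.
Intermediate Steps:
I(T) = (3 + T)*(4 + T) (I(T) = (4 + T)*(3 + T) = (3 + T)*(4 + T))
Y = ⅒ ≈ 0.10000
d(D) = -12 + D² - 36*D (d(D) = (D² + (6 - (12 + 3² + 7*3))*D) - 12 = (D² + (6 - (12 + 9 + 21))*D) - 12 = (D² + (6 - 1*42)*D) - 12 = (D² + (6 - 42)*D) - 12 = (D² - 36*D) - 12 = -12 + D² - 36*D)
(199 + d(Y))² = (199 + (-12 + (⅒)² - 36*⅒))² = (199 + (-12 + 1/100 - 18/5))² = (199 - 1559/100)² = (18341/100)² = 336392281/10000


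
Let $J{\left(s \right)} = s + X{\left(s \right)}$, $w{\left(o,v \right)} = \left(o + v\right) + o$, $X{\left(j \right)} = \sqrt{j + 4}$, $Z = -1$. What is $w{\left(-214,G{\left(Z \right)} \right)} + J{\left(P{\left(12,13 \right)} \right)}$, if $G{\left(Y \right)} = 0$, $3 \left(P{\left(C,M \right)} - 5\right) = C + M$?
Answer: $- \frac{1244}{3} + \frac{2 \sqrt{39}}{3} \approx -410.5$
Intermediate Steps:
$X{\left(j \right)} = \sqrt{4 + j}$
$P{\left(C,M \right)} = 5 + \frac{C}{3} + \frac{M}{3}$ ($P{\left(C,M \right)} = 5 + \frac{C + M}{3} = 5 + \left(\frac{C}{3} + \frac{M}{3}\right) = 5 + \frac{C}{3} + \frac{M}{3}$)
$w{\left(o,v \right)} = v + 2 o$
$J{\left(s \right)} = s + \sqrt{4 + s}$
$w{\left(-214,G{\left(Z \right)} \right)} + J{\left(P{\left(12,13 \right)} \right)} = \left(0 + 2 \left(-214\right)\right) + \left(\left(5 + \frac{1}{3} \cdot 12 + \frac{1}{3} \cdot 13\right) + \sqrt{4 + \left(5 + \frac{1}{3} \cdot 12 + \frac{1}{3} \cdot 13\right)}\right) = \left(0 - 428\right) + \left(\left(5 + 4 + \frac{13}{3}\right) + \sqrt{4 + \left(5 + 4 + \frac{13}{3}\right)}\right) = -428 + \left(\frac{40}{3} + \sqrt{4 + \frac{40}{3}}\right) = -428 + \left(\frac{40}{3} + \sqrt{\frac{52}{3}}\right) = -428 + \left(\frac{40}{3} + \frac{2 \sqrt{39}}{3}\right) = - \frac{1244}{3} + \frac{2 \sqrt{39}}{3}$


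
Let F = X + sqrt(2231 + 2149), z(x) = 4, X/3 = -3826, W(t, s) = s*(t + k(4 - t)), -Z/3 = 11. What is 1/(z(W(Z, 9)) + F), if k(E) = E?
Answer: -5737/65824148 - sqrt(1095)/65824148 ≈ -8.7659e-5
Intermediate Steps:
Z = -33 (Z = -3*11 = -33)
W(t, s) = 4*s (W(t, s) = s*(t + (4 - t)) = s*4 = 4*s)
X = -11478 (X = 3*(-3826) = -11478)
F = -11478 + 2*sqrt(1095) (F = -11478 + sqrt(2231 + 2149) = -11478 + sqrt(4380) = -11478 + 2*sqrt(1095) ≈ -11412.)
1/(z(W(Z, 9)) + F) = 1/(4 + (-11478 + 2*sqrt(1095))) = 1/(-11474 + 2*sqrt(1095))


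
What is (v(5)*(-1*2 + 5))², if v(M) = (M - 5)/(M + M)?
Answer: 0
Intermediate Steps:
v(M) = (-5 + M)/(2*M) (v(M) = (-5 + M)/((2*M)) = (-5 + M)*(1/(2*M)) = (-5 + M)/(2*M))
(v(5)*(-1*2 + 5))² = (((½)*(-5 + 5)/5)*(-1*2 + 5))² = (((½)*(⅕)*0)*(-2 + 5))² = (0*3)² = 0² = 0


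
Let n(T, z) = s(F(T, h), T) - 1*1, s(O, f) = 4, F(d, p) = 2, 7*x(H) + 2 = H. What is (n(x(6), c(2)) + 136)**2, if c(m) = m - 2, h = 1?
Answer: 19321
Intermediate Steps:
x(H) = -2/7 + H/7
c(m) = -2 + m
n(T, z) = 3 (n(T, z) = 4 - 1*1 = 4 - 1 = 3)
(n(x(6), c(2)) + 136)**2 = (3 + 136)**2 = 139**2 = 19321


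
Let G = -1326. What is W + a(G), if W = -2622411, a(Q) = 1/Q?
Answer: -3477316987/1326 ≈ -2.6224e+6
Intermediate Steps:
W + a(G) = -2622411 + 1/(-1326) = -2622411 - 1/1326 = -3477316987/1326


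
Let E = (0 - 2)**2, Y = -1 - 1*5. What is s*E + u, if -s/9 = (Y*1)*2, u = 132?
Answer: 564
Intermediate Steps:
Y = -6 (Y = -1 - 5 = -6)
E = 4 (E = (-2)**2 = 4)
s = 108 (s = -9*(-6*1)*2 = -(-54)*2 = -9*(-12) = 108)
s*E + u = 108*4 + 132 = 432 + 132 = 564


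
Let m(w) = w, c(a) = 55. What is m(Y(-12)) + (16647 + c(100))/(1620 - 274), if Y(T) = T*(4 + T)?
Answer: 72959/673 ≈ 108.41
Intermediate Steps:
m(Y(-12)) + (16647 + c(100))/(1620 - 274) = -12*(4 - 12) + (16647 + 55)/(1620 - 274) = -12*(-8) + 16702/1346 = 96 + 16702*(1/1346) = 96 + 8351/673 = 72959/673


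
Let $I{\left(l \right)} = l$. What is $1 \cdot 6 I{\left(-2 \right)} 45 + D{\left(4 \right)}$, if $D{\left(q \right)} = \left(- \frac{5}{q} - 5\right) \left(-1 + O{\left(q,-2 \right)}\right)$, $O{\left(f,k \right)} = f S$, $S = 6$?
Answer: $- \frac{2735}{4} \approx -683.75$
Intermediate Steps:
$O{\left(f,k \right)} = 6 f$ ($O{\left(f,k \right)} = f 6 = 6 f$)
$D{\left(q \right)} = \left(-1 + 6 q\right) \left(-5 - \frac{5}{q}\right)$ ($D{\left(q \right)} = \left(- \frac{5}{q} - 5\right) \left(-1 + 6 q\right) = \left(-5 - \frac{5}{q}\right) \left(-1 + 6 q\right) = \left(-1 + 6 q\right) \left(-5 - \frac{5}{q}\right)$)
$1 \cdot 6 I{\left(-2 \right)} 45 + D{\left(4 \right)} = 1 \cdot 6 \left(-2\right) 45 - \left(145 - \frac{5}{4}\right) = 6 \left(-2\right) 45 - \frac{575}{4} = \left(-12\right) 45 - \frac{575}{4} = -540 - \frac{575}{4} = - \frac{2735}{4}$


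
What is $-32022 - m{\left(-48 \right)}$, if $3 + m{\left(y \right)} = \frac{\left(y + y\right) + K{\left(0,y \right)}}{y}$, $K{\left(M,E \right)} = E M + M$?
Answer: $-32021$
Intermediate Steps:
$K{\left(M,E \right)} = M + E M$
$m{\left(y \right)} = -1$ ($m{\left(y \right)} = -3 + \frac{\left(y + y\right) + 0 \left(1 + y\right)}{y} = -3 + \frac{2 y + 0}{y} = -3 + \frac{2 y}{y} = -3 + 2 = -1$)
$-32022 - m{\left(-48 \right)} = -32022 - -1 = -32022 + 1 = -32021$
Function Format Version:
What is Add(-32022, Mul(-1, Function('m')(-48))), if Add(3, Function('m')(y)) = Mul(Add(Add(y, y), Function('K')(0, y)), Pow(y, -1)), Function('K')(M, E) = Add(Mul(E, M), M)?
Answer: -32021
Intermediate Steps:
Function('K')(M, E) = Add(M, Mul(E, M))
Function('m')(y) = -1 (Function('m')(y) = Add(-3, Mul(Add(Add(y, y), Mul(0, Add(1, y))), Pow(y, -1))) = Add(-3, Mul(Add(Mul(2, y), 0), Pow(y, -1))) = Add(-3, Mul(Mul(2, y), Pow(y, -1))) = Add(-3, 2) = -1)
Add(-32022, Mul(-1, Function('m')(-48))) = Add(-32022, Mul(-1, -1)) = Add(-32022, 1) = -32021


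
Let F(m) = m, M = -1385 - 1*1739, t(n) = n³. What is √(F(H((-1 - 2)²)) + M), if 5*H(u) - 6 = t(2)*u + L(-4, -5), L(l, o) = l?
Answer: I*√77730/5 ≈ 55.76*I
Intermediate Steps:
M = -3124 (M = -1385 - 1739 = -3124)
H(u) = ⅖ + 8*u/5 (H(u) = 6/5 + (2³*u - 4)/5 = 6/5 + (8*u - 4)/5 = 6/5 + (-4 + 8*u)/5 = 6/5 + (-⅘ + 8*u/5) = ⅖ + 8*u/5)
√(F(H((-1 - 2)²)) + M) = √((⅖ + 8*(-1 - 2)²/5) - 3124) = √((⅖ + (8/5)*(-3)²) - 3124) = √((⅖ + (8/5)*9) - 3124) = √((⅖ + 72/5) - 3124) = √(74/5 - 3124) = √(-15546/5) = I*√77730/5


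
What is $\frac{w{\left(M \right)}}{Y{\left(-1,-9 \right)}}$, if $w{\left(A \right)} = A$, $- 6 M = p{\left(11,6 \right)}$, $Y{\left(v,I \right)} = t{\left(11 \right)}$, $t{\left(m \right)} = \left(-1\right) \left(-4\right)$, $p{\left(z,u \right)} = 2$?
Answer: $- \frac{1}{12} \approx -0.083333$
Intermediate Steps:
$t{\left(m \right)} = 4$
$Y{\left(v,I \right)} = 4$
$M = - \frac{1}{3}$ ($M = \left(- \frac{1}{6}\right) 2 = - \frac{1}{3} \approx -0.33333$)
$\frac{w{\left(M \right)}}{Y{\left(-1,-9 \right)}} = - \frac{1}{3 \cdot 4} = \left(- \frac{1}{3}\right) \frac{1}{4} = - \frac{1}{12}$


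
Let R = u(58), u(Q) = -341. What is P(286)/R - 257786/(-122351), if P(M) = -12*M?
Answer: 46164878/3792881 ≈ 12.171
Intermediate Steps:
R = -341
P(286)/R - 257786/(-122351) = -12*286/(-341) - 257786/(-122351) = -3432*(-1/341) - 257786*(-1/122351) = 312/31 + 257786/122351 = 46164878/3792881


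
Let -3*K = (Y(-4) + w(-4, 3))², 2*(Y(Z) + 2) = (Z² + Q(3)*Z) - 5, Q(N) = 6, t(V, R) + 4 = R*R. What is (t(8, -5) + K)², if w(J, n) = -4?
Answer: 139129/144 ≈ 966.17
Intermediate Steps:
t(V, R) = -4 + R² (t(V, R) = -4 + R*R = -4 + R²)
Y(Z) = -9/2 + Z²/2 + 3*Z (Y(Z) = -2 + ((Z² + 6*Z) - 5)/2 = -2 + (-5 + Z² + 6*Z)/2 = -2 + (-5/2 + Z²/2 + 3*Z) = -9/2 + Z²/2 + 3*Z)
K = -625/12 (K = -((-9/2 + (½)*(-4)² + 3*(-4)) - 4)²/3 = -((-9/2 + (½)*16 - 12) - 4)²/3 = -((-9/2 + 8 - 12) - 4)²/3 = -(-17/2 - 4)²/3 = -(-25/2)²/3 = -⅓*625/4 = -625/12 ≈ -52.083)
(t(8, -5) + K)² = ((-4 + (-5)²) - 625/12)² = ((-4 + 25) - 625/12)² = (21 - 625/12)² = (-373/12)² = 139129/144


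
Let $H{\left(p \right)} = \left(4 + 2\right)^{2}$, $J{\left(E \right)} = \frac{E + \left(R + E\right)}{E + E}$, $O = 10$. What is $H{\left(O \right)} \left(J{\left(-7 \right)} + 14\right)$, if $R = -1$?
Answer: $\frac{3798}{7} \approx 542.57$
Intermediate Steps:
$J{\left(E \right)} = \frac{-1 + 2 E}{2 E}$ ($J{\left(E \right)} = \frac{E + \left(-1 + E\right)}{E + E} = \frac{-1 + 2 E}{2 E}$)
$H{\left(p \right)} = 36$ ($H{\left(p \right)} = 6^{2} = 36$)
$H{\left(O \right)} \left(J{\left(-7 \right)} + 14\right) = 36 \left(\frac{- \frac{1}{2} - 7}{-7} + 14\right) = 36 \left(\left(- \frac{1}{7}\right) \left(- \frac{15}{2}\right) + 14\right) = 36 \left(\frac{15}{14} + 14\right) = 36 \cdot \frac{211}{14} = \frac{3798}{7}$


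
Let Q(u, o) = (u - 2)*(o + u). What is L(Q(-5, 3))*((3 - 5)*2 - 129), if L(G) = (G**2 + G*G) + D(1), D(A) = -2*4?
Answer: -51072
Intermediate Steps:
Q(u, o) = (-2 + u)*(o + u)
D(A) = -8
L(G) = -8 + 2*G**2 (L(G) = (G**2 + G*G) - 8 = (G**2 + G**2) - 8 = 2*G**2 - 8 = -8 + 2*G**2)
L(Q(-5, 3))*((3 - 5)*2 - 129) = (-8 + 2*((-5)**2 - 2*3 - 2*(-5) + 3*(-5))**2)*((3 - 5)*2 - 129) = (-8 + 2*(25 - 6 + 10 - 15)**2)*(-2*2 - 129) = (-8 + 2*14**2)*(-4 - 129) = (-8 + 2*196)*(-133) = (-8 + 392)*(-133) = 384*(-133) = -51072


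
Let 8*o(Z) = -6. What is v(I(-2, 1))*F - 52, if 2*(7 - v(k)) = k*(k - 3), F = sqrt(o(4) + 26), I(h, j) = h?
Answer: -52 + sqrt(101) ≈ -41.950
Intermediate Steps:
o(Z) = -3/4 (o(Z) = (1/8)*(-6) = -3/4)
F = sqrt(101)/2 (F = sqrt(-3/4 + 26) = sqrt(101/4) = sqrt(101)/2 ≈ 5.0249)
v(k) = 7 - k*(-3 + k)/2 (v(k) = 7 - k*(k - 3)/2 = 7 - k*(-3 + k)/2)
v(I(-2, 1))*F - 52 = (7 - 1/2*(-2)**2 + (3/2)*(-2))*(sqrt(101)/2) - 52 = (7 - 1/2*4 - 3)*(sqrt(101)/2) - 52 = (7 - 2 - 3)*(sqrt(101)/2) - 52 = 2*(sqrt(101)/2) - 52 = sqrt(101) - 52 = -52 + sqrt(101)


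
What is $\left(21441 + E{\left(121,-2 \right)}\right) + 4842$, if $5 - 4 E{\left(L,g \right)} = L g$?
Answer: $\frac{105379}{4} \approx 26345.0$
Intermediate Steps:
$E{\left(L,g \right)} = \frac{5}{4} - \frac{L g}{4}$
$\left(21441 + E{\left(121,-2 \right)}\right) + 4842 = \left(21441 - \left(- \frac{5}{4} + \frac{121}{4} \left(-2\right)\right)\right) + 4842 = \left(21441 + \left(\frac{5}{4} + \frac{121}{2}\right)\right) + 4842 = \left(21441 + \frac{247}{4}\right) + 4842 = \frac{86011}{4} + 4842 = \frac{105379}{4}$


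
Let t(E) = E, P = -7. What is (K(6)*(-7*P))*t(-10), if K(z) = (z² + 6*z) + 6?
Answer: -38220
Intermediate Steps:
K(z) = 6 + z² + 6*z
(K(6)*(-7*P))*t(-10) = ((6 + 6² + 6*6)*(-7*(-7)))*(-10) = ((6 + 36 + 36)*49)*(-10) = (78*49)*(-10) = 3822*(-10) = -38220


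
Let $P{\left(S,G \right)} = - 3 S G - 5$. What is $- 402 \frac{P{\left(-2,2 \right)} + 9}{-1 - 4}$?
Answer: $\frac{6432}{5} \approx 1286.4$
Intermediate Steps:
$P{\left(S,G \right)} = -5 - 3 G S$ ($P{\left(S,G \right)} = - 3 G S - 5 = -5 - 3 G S$)
$- 402 \frac{P{\left(-2,2 \right)} + 9}{-1 - 4} = - 402 \frac{\left(-5 - 6 \left(-2\right)\right) + 9}{-1 - 4} = - 402 \frac{\left(-5 + 12\right) + 9}{-5} = - 402 \left(7 + 9\right) \left(- \frac{1}{5}\right) = - 402 \cdot 16 \left(- \frac{1}{5}\right) = \left(-402\right) \left(- \frac{16}{5}\right) = \frac{6432}{5}$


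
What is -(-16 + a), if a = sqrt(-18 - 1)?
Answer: 16 - I*sqrt(19) ≈ 16.0 - 4.3589*I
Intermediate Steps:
a = I*sqrt(19) (a = sqrt(-19) = I*sqrt(19) ≈ 4.3589*I)
-(-16 + a) = -(-16 + I*sqrt(19)) = 16 - I*sqrt(19)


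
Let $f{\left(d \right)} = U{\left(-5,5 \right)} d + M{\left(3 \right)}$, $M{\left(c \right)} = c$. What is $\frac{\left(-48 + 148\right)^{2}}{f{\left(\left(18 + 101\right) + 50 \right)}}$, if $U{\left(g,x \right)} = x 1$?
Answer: $\frac{625}{53} \approx 11.792$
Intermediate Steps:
$U{\left(g,x \right)} = x$
$f{\left(d \right)} = 3 + 5 d$ ($f{\left(d \right)} = 5 d + 3 = 3 + 5 d$)
$\frac{\left(-48 + 148\right)^{2}}{f{\left(\left(18 + 101\right) + 50 \right)}} = \frac{\left(-48 + 148\right)^{2}}{3 + 5 \left(\left(18 + 101\right) + 50\right)} = \frac{100^{2}}{3 + 5 \left(119 + 50\right)} = \frac{10000}{3 + 5 \cdot 169} = \frac{10000}{3 + 845} = \frac{10000}{848} = 10000 \cdot \frac{1}{848} = \frac{625}{53}$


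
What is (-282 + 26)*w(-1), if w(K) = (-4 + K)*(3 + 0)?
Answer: 3840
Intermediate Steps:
w(K) = -12 + 3*K (w(K) = (-4 + K)*3 = -12 + 3*K)
(-282 + 26)*w(-1) = (-282 + 26)*(-12 + 3*(-1)) = -256*(-12 - 3) = -256*(-15) = 3840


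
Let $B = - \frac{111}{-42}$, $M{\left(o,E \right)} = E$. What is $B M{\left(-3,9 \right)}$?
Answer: $\frac{333}{14} \approx 23.786$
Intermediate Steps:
$B = \frac{37}{14}$ ($B = \left(-111\right) \left(- \frac{1}{42}\right) = \frac{37}{14} \approx 2.6429$)
$B M{\left(-3,9 \right)} = \frac{37}{14} \cdot 9 = \frac{333}{14}$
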